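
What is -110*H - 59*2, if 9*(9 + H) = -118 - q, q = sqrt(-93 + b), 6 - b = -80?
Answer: 20828/9 + 110*I*sqrt(7)/9 ≈ 2314.2 + 32.337*I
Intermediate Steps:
b = 86 (b = 6 - 1*(-80) = 6 + 80 = 86)
q = I*sqrt(7) (q = sqrt(-93 + 86) = sqrt(-7) = I*sqrt(7) ≈ 2.6458*I)
H = -199/9 - I*sqrt(7)/9 (H = -9 + (-118 - I*sqrt(7))/9 = -9 + (-118/9 - I*sqrt(7)/9) = -199/9 - I*sqrt(7)/9 ≈ -22.111 - 0.29397*I)
-110*H - 59*2 = -110*(-199/9 - I*sqrt(7)/9) - 59*2 = (21890/9 + 110*I*sqrt(7)/9) - 118 = 20828/9 + 110*I*sqrt(7)/9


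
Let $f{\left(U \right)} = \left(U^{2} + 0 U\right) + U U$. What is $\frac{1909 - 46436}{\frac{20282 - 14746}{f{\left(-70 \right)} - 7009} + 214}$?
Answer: $- \frac{124274857}{602810} \approx -206.16$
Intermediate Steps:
$f{\left(U \right)} = 2 U^{2}$ ($f{\left(U \right)} = \left(U^{2} + 0\right) + U^{2} = U^{2} + U^{2} = 2 U^{2}$)
$\frac{1909 - 46436}{\frac{20282 - 14746}{f{\left(-70 \right)} - 7009} + 214} = \frac{1909 - 46436}{\frac{20282 - 14746}{2 \left(-70\right)^{2} - 7009} + 214} = - \frac{44527}{\frac{5536}{2 \cdot 4900 - 7009} + 214} = - \frac{44527}{\frac{5536}{9800 - 7009} + 214} = - \frac{44527}{\frac{5536}{2791} + 214} = - \frac{44527}{\frac{602810}{2791}} = \left(-44527\right) \frac{2791}{602810} = - \frac{124274857}{602810}$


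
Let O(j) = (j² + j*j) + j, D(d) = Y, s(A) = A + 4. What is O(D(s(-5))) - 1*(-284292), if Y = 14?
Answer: 284698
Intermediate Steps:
s(A) = 4 + A
D(d) = 14
O(j) = j + 2*j² (O(j) = (j² + j²) + j = 2*j² + j = j + 2*j²)
O(D(s(-5))) - 1*(-284292) = 14*(1 + 2*14) - 1*(-284292) = 14*(1 + 28) + 284292 = 14*29 + 284292 = 406 + 284292 = 284698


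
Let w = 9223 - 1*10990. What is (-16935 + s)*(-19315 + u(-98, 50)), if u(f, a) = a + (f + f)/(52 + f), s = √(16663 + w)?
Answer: 7502154195/23 - 12403916*√19/23 ≈ 3.2383e+8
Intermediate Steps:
w = -1767 (w = 9223 - 10990 = -1767)
s = 28*√19 (s = √(16663 - 1767) = √14896 = 28*√19 ≈ 122.05)
u(f, a) = a + 2*f/(52 + f) (u(f, a) = a + (2*f)/(52 + f) = a + 2*f/(52 + f))
(-16935 + s)*(-19315 + u(-98, 50)) = (-16935 + 28*√19)*(-19315 + (2*(-98) + 52*50 + 50*(-98))/(52 - 98)) = (-16935 + 28*√19)*(-19315 + (-196 + 2600 - 4900)/(-46)) = (-16935 + 28*√19)*(-19315 - 1/46*(-2496)) = (-16935 + 28*√19)*(-19315 + 1248/23) = (-16935 + 28*√19)*(-442997/23) = 7502154195/23 - 12403916*√19/23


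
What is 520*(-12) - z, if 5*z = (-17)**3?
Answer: -26287/5 ≈ -5257.4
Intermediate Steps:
z = -4913/5 (z = (1/5)*(-17)**3 = (1/5)*(-4913) = -4913/5 ≈ -982.60)
520*(-12) - z = 520*(-12) - 1*(-4913/5) = -6240 + 4913/5 = -26287/5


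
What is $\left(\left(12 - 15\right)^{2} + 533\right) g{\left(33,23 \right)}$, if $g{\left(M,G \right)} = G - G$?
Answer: $0$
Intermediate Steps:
$g{\left(M,G \right)} = 0$
$\left(\left(12 - 15\right)^{2} + 533\right) g{\left(33,23 \right)} = \left(\left(12 - 15\right)^{2} + 533\right) 0 = \left(\left(-3\right)^{2} + 533\right) 0 = \left(9 + 533\right) 0 = 542 \cdot 0 = 0$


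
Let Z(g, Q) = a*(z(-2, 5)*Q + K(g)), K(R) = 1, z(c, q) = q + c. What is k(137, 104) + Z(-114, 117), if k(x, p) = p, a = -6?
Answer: -2008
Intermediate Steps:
z(c, q) = c + q
Z(g, Q) = -6 - 18*Q (Z(g, Q) = -6*((-2 + 5)*Q + 1) = -6*(3*Q + 1) = -6*(1 + 3*Q) = -6 - 18*Q)
k(137, 104) + Z(-114, 117) = 104 + (-6 - 18*117) = 104 + (-6 - 2106) = 104 - 2112 = -2008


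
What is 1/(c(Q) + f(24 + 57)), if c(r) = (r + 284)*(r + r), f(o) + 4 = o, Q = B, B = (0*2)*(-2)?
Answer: 1/77 ≈ 0.012987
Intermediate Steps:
B = 0 (B = 0*(-2) = 0)
Q = 0
f(o) = -4 + o
c(r) = 2*r*(284 + r) (c(r) = (284 + r)*(2*r) = 2*r*(284 + r))
1/(c(Q) + f(24 + 57)) = 1/(2*0*(284 + 0) + (-4 + (24 + 57))) = 1/(2*0*284 + (-4 + 81)) = 1/(0 + 77) = 1/77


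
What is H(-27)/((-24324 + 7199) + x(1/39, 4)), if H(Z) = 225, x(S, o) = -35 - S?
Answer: -8775/669241 ≈ -0.013112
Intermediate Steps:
H(-27)/((-24324 + 7199) + x(1/39, 4)) = 225/((-24324 + 7199) + (-35 - 1/39)) = 225/(-17125 + (-35 - 1*1/39)) = 225/(-17125 + (-35 - 1/39)) = 225/(-17125 - 1366/39) = 225/(-669241/39) = 225*(-39/669241) = -8775/669241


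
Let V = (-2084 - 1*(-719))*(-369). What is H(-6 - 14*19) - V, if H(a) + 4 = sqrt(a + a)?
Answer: -503689 + 4*I*sqrt(34) ≈ -5.0369e+5 + 23.324*I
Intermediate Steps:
H(a) = -4 + sqrt(2)*sqrt(a) (H(a) = -4 + sqrt(a + a) = -4 + sqrt(2*a) = -4 + sqrt(2)*sqrt(a))
V = 503685 (V = (-2084 + 719)*(-369) = -1365*(-369) = 503685)
H(-6 - 14*19) - V = (-4 + sqrt(2)*sqrt(-6 - 14*19)) - 1*503685 = (-4 + sqrt(2)*sqrt(-6 - 266)) - 503685 = (-4 + sqrt(2)*sqrt(-272)) - 503685 = (-4 + sqrt(2)*(4*I*sqrt(17))) - 503685 = (-4 + 4*I*sqrt(34)) - 503685 = -503689 + 4*I*sqrt(34)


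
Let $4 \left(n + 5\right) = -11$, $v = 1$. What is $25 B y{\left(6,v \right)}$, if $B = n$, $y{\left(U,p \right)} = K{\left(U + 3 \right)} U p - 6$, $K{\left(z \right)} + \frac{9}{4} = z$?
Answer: $- \frac{53475}{8} \approx -6684.4$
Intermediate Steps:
$K{\left(z \right)} = - \frac{9}{4} + z$
$n = - \frac{31}{4}$ ($n = -5 + \frac{1}{4} \left(-11\right) = -5 - \frac{11}{4} = - \frac{31}{4} \approx -7.75$)
$y{\left(U,p \right)} = -6 + U p \left(\frac{3}{4} + U\right)$ ($y{\left(U,p \right)} = \left(- \frac{9}{4} + \left(U + 3\right)\right) U p - 6 = \left(- \frac{9}{4} + \left(3 + U\right)\right) U p - 6 = \left(\frac{3}{4} + U\right) U p - 6 = U \left(\frac{3}{4} + U\right) p - 6 = U p \left(\frac{3}{4} + U\right) - 6 = -6 + U p \left(\frac{3}{4} + U\right)$)
$B = - \frac{31}{4} \approx -7.75$
$25 B y{\left(6,v \right)} = 25 \left(- \frac{31}{4}\right) \left(-6 + \frac{1}{4} \cdot 6 \cdot 1 \left(3 + 4 \cdot 6\right)\right) = - \frac{775 \left(-6 + \frac{1}{4} \cdot 6 \cdot 1 \left(3 + 24\right)\right)}{4} = - \frac{775 \left(-6 + \frac{1}{4} \cdot 6 \cdot 1 \cdot 27\right)}{4} = - \frac{775 \left(-6 + \frac{81}{2}\right)}{4} = \left(- \frac{775}{4}\right) \frac{69}{2} = - \frac{53475}{8}$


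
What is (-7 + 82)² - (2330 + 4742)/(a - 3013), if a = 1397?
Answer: 568567/101 ≈ 5629.4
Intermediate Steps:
(-7 + 82)² - (2330 + 4742)/(a - 3013) = (-7 + 82)² - (2330 + 4742)/(1397 - 3013) = 75² - 7072/(-1616) = 5625 - 7072*(-1)/1616 = 5625 - 1*(-442/101) = 5625 + 442/101 = 568567/101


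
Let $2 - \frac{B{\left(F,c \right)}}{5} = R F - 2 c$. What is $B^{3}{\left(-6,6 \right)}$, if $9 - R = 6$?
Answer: $4096000$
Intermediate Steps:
$R = 3$ ($R = 9 - 6 = 3$)
$B{\left(F,c \right)} = 10 - 15 F + 10 c$ ($B{\left(F,c \right)} = 10 - 5 \left(3 F - 2 c\right) = 10 - 5 \left(- 2 c + 3 F\right) = 10 - \left(- 10 c + 15 F\right) = 10 - 15 F + 10 c$)
$B^{3}{\left(-6,6 \right)} = \left(10 - -90 + 10 \cdot 6\right)^{3} = \left(10 + 90 + 60\right)^{3} = 160^{3} = 4096000$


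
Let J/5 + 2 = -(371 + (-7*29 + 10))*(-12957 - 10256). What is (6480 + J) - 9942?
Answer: 20656098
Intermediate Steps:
J = 20659560 (J = -10 + 5*(-(371 + (-7*29 + 10))*(-12957 - 10256)) = -10 + 5*(-(371 + (-203 + 10))*(-23213)) = -10 + 5*(-(371 - 193)*(-23213)) = -10 + 5*(-178*(-23213)) = -10 + 5*(-1*(-4131914)) = -10 + 5*4131914 = -10 + 20659570 = 20659560)
(6480 + J) - 9942 = (6480 + 20659560) - 9942 = 20666040 - 9942 = 20656098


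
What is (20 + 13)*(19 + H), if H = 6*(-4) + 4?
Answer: -33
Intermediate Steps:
H = -20 (H = -24 + 4 = -20)
(20 + 13)*(19 + H) = (20 + 13)*(19 - 20) = 33*(-1) = -33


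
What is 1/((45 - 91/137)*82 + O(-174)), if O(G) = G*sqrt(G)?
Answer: 17058829/86736818770 + 1632903*I*sqrt(174)/173473637540 ≈ 0.00019667 + 0.00012417*I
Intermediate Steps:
O(G) = G**(3/2)
1/((45 - 91/137)*82 + O(-174)) = 1/((45 - 91/137)*82 + (-174)**(3/2)) = 1/((45 - 91*1/137)*82 - 174*I*sqrt(174)) = 1/((45 - 91/137)*82 - 174*I*sqrt(174)) = 1/((6074/137)*82 - 174*I*sqrt(174)) = 1/(498068/137 - 174*I*sqrt(174))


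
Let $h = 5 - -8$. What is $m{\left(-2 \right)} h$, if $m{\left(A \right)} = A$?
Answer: $-26$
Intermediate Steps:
$h = 13$ ($h = 5 + 8 = 13$)
$m{\left(-2 \right)} h = \left(-2\right) 13 = -26$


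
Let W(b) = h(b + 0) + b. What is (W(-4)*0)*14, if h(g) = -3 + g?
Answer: 0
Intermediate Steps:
W(b) = -3 + 2*b (W(b) = (-3 + (b + 0)) + b = (-3 + b) + b = -3 + 2*b)
(W(-4)*0)*14 = ((-3 + 2*(-4))*0)*14 = ((-3 - 8)*0)*14 = -11*0*14 = 0*14 = 0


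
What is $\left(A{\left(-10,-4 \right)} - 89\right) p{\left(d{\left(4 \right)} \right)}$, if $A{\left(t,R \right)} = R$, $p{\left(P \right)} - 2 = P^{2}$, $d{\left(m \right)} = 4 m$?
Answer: $-23994$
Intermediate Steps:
$p{\left(P \right)} = 2 + P^{2}$
$\left(A{\left(-10,-4 \right)} - 89\right) p{\left(d{\left(4 \right)} \right)} = \left(-4 - 89\right) \left(2 + \left(4 \cdot 4\right)^{2}\right) = - 93 \left(2 + 16^{2}\right) = - 93 \left(2 + 256\right) = \left(-93\right) 258 = -23994$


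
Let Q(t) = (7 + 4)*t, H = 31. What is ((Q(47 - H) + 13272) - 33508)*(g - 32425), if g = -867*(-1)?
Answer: 633053480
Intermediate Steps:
g = 867
Q(t) = 11*t
((Q(47 - H) + 13272) - 33508)*(g - 32425) = ((11*(47 - 1*31) + 13272) - 33508)*(867 - 32425) = ((11*(47 - 31) + 13272) - 33508)*(-31558) = ((11*16 + 13272) - 33508)*(-31558) = ((176 + 13272) - 33508)*(-31558) = (13448 - 33508)*(-31558) = -20060*(-31558) = 633053480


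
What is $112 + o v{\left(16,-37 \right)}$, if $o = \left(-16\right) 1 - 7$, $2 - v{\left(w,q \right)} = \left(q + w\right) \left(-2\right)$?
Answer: $1032$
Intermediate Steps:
$v{\left(w,q \right)} = 2 + 2 q + 2 w$ ($v{\left(w,q \right)} = 2 - \left(q + w\right) \left(-2\right) = 2 - \left(- 2 q - 2 w\right) = 2 + \left(2 q + 2 w\right) = 2 + 2 q + 2 w$)
$o = -23$ ($o = -16 - 7 = -23$)
$112 + o v{\left(16,-37 \right)} = 112 - 23 \left(2 + 2 \left(-37\right) + 2 \cdot 16\right) = 112 - 23 \left(2 - 74 + 32\right) = 112 - -920 = 112 + 920 = 1032$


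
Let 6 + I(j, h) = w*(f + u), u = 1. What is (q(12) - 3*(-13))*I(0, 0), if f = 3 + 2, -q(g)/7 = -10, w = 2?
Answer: 654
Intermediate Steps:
q(g) = 70 (q(g) = -7*(-10) = 70)
f = 5
I(j, h) = 6 (I(j, h) = -6 + 2*(5 + 1) = -6 + 2*6 = -6 + 12 = 6)
(q(12) - 3*(-13))*I(0, 0) = (70 - 3*(-13))*6 = (70 + 39)*6 = 109*6 = 654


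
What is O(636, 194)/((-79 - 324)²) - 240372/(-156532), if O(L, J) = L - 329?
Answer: 9771657868/6355551397 ≈ 1.5375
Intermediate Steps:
O(L, J) = -329 + L
O(636, 194)/((-79 - 324)²) - 240372/(-156532) = (-329 + 636)/((-79 - 324)²) - 240372/(-156532) = 307/((-403)²) - 240372*(-1/156532) = 307/162409 + 60093/39133 = 9771657868/6355551397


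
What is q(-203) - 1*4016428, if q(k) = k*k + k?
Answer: -3975422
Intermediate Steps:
q(k) = k + k**2 (q(k) = k**2 + k = k + k**2)
q(-203) - 1*4016428 = -203*(1 - 203) - 1*4016428 = -203*(-202) - 4016428 = 41006 - 4016428 = -3975422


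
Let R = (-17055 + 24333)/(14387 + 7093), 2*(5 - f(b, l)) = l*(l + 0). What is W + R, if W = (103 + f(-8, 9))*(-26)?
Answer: -6281687/3580 ≈ -1754.7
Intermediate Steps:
f(b, l) = 5 - l**2/2 (f(b, l) = 5 - l*(l + 0)/2 = 5 - l*l/2 = 5 - l**2/2)
R = 1213/3580 (R = 7278/21480 = 7278*(1/21480) = 1213/3580 ≈ 0.33883)
W = -1755 (W = (103 + (5 - 1/2*9**2))*(-26) = (103 + (5 - 1/2*81))*(-26) = (103 + (5 - 81/2))*(-26) = (103 - 71/2)*(-26) = (135/2)*(-26) = -1755)
W + R = -1755 + 1213/3580 = -6281687/3580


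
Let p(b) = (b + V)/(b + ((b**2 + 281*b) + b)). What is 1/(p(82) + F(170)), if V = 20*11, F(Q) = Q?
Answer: 14965/2544201 ≈ 0.0058820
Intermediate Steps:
V = 220
p(b) = (220 + b)/(b**2 + 283*b) (p(b) = (b + 220)/(b + ((b**2 + 281*b) + b)) = (220 + b)/(b + (b**2 + 282*b)) = (220 + b)/(b**2 + 283*b))
1/(p(82) + F(170)) = 1/((220 + 82)/(82*(283 + 82)) + 170) = 1/((1/82)*302/365 + 170) = 1/((1/82)*(1/365)*302 + 170) = 1/(151/14965 + 170) = 1/(2544201/14965) = 14965/2544201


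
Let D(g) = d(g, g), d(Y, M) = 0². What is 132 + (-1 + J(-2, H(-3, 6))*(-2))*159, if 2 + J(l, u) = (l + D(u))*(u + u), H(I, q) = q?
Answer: 8241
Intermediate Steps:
d(Y, M) = 0
D(g) = 0
J(l, u) = -2 + 2*l*u (J(l, u) = -2 + (l + 0)*(u + u) = -2 + l*(2*u) = -2 + 2*l*u)
132 + (-1 + J(-2, H(-3, 6))*(-2))*159 = 132 + (-1 + (-2 + 2*(-2)*6)*(-2))*159 = 132 + (-1 + (-2 - 24)*(-2))*159 = 132 + (-1 - 26*(-2))*159 = 132 + (-1 + 52)*159 = 132 + 51*159 = 132 + 8109 = 8241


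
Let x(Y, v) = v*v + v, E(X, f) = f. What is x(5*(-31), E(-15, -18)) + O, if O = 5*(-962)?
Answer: -4504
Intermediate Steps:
x(Y, v) = v + v² (x(Y, v) = v² + v = v + v²)
O = -4810
x(5*(-31), E(-15, -18)) + O = -18*(1 - 18) - 4810 = -18*(-17) - 4810 = 306 - 4810 = -4504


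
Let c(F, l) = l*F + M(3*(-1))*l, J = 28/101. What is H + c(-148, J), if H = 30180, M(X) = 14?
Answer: 3044428/101 ≈ 30143.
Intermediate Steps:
J = 28/101 (J = 28*(1/101) = 28/101 ≈ 0.27723)
c(F, l) = 14*l + F*l (c(F, l) = l*F + 14*l = F*l + 14*l = 14*l + F*l)
H + c(-148, J) = 30180 + 28*(14 - 148)/101 = 30180 + (28/101)*(-134) = 30180 - 3752/101 = 3044428/101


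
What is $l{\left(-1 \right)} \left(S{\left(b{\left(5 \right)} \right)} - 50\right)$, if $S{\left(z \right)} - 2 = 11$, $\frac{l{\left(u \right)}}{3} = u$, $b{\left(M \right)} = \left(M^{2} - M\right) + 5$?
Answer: $111$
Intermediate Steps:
$b{\left(M \right)} = 5 + M^{2} - M$
$l{\left(u \right)} = 3 u$
$S{\left(z \right)} = 13$ ($S{\left(z \right)} = 2 + 11 = 13$)
$l{\left(-1 \right)} \left(S{\left(b{\left(5 \right)} \right)} - 50\right) = 3 \left(-1\right) \left(13 - 50\right) = \left(-3\right) \left(-37\right) = 111$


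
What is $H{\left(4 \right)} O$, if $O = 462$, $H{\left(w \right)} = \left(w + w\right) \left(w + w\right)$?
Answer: $29568$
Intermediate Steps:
$H{\left(w \right)} = 4 w^{2}$ ($H{\left(w \right)} = 2 w 2 w = 4 w^{2}$)
$H{\left(4 \right)} O = 4 \cdot 4^{2} \cdot 462 = 4 \cdot 16 \cdot 462 = 64 \cdot 462 = 29568$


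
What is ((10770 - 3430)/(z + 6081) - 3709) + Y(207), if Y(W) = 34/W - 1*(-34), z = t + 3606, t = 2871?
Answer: -69211871/18837 ≈ -3674.3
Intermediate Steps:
z = 6477 (z = 2871 + 3606 = 6477)
Y(W) = 34 + 34/W (Y(W) = 34/W + 34 = 34 + 34/W)
((10770 - 3430)/(z + 6081) - 3709) + Y(207) = ((10770 - 3430)/(6477 + 6081) - 3709) + (34 + 34/207) = (7340/12558 - 3709) + (34 + 34*(1/207)) = (7340*(1/12558) - 3709) + (34 + 34/207) = (3670/6279 - 3709) + 7072/207 = -23285141/6279 + 7072/207 = -69211871/18837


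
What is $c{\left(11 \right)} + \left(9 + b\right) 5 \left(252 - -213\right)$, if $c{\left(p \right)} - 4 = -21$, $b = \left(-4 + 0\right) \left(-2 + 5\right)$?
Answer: $-6992$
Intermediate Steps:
$b = -12$ ($b = \left(-4\right) 3 = -12$)
$c{\left(p \right)} = -17$ ($c{\left(p \right)} = 4 - 21 = -17$)
$c{\left(11 \right)} + \left(9 + b\right) 5 \left(252 - -213\right) = -17 + \left(9 - 12\right) 5 \left(252 - -213\right) = -17 + \left(-3\right) 5 \left(252 + 213\right) = -17 - 6975 = -6992$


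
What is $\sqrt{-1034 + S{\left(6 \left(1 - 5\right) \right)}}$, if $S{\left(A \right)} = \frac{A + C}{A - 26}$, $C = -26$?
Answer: $i \sqrt{1033} \approx 32.14 i$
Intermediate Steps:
$S{\left(A \right)} = 1$ ($S{\left(A \right)} = \frac{A - 26}{A - 26} = \frac{-26 + A}{-26 + A} = 1$)
$\sqrt{-1034 + S{\left(6 \left(1 - 5\right) \right)}} = \sqrt{-1034 + 1} = \sqrt{-1033} = i \sqrt{1033}$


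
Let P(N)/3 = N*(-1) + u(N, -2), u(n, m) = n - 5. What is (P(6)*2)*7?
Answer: -210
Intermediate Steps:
u(n, m) = -5 + n
P(N) = -15 (P(N) = 3*(N*(-1) + (-5 + N)) = 3*(-N + (-5 + N)) = 3*(-5) = -15)
(P(6)*2)*7 = -15*2*7 = -30*7 = -210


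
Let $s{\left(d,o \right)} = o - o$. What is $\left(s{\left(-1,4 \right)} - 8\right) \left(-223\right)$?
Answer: $1784$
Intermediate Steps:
$s{\left(d,o \right)} = 0$
$\left(s{\left(-1,4 \right)} - 8\right) \left(-223\right) = \left(0 - 8\right) \left(-223\right) = \left(-8\right) \left(-223\right) = 1784$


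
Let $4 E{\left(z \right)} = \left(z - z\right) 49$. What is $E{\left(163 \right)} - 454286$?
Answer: $-454286$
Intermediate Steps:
$E{\left(z \right)} = 0$ ($E{\left(z \right)} = \frac{\left(z - z\right) 49}{4} = \frac{0 \cdot 49}{4} = \frac{1}{4} \cdot 0 = 0$)
$E{\left(163 \right)} - 454286 = 0 - 454286 = -454286$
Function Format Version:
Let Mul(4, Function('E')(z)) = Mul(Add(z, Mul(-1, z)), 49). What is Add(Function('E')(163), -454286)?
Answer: -454286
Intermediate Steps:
Function('E')(z) = 0 (Function('E')(z) = Mul(Rational(1, 4), Mul(Add(z, Mul(-1, z)), 49)) = Mul(Rational(1, 4), Mul(0, 49)) = Mul(Rational(1, 4), 0) = 0)
Add(Function('E')(163), -454286) = Add(0, -454286) = -454286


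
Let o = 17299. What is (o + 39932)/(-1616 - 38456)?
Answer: -57231/40072 ≈ -1.4282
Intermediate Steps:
(o + 39932)/(-1616 - 38456) = (17299 + 39932)/(-1616 - 38456) = 57231/(-40072) = 57231*(-1/40072) = -57231/40072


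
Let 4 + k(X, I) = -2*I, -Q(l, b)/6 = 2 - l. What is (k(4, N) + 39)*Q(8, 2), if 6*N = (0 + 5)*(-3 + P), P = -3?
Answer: 1620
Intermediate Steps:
Q(l, b) = -12 + 6*l (Q(l, b) = -6*(2 - l) = -12 + 6*l)
N = -5 (N = ((0 + 5)*(-3 - 3))/6 = (5*(-6))/6 = (1/6)*(-30) = -5)
k(X, I) = -4 - 2*I
(k(4, N) + 39)*Q(8, 2) = ((-4 - 2*(-5)) + 39)*(-12 + 6*8) = ((-4 + 10) + 39)*(-12 + 48) = (6 + 39)*36 = 45*36 = 1620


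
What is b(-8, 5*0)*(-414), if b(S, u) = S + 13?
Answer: -2070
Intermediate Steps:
b(S, u) = 13 + S
b(-8, 5*0)*(-414) = (13 - 8)*(-414) = 5*(-414) = -2070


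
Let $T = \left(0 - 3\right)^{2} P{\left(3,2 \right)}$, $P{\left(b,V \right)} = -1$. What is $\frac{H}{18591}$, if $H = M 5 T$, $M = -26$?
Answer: $\frac{390}{6197} \approx 0.062934$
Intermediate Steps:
$T = -9$ ($T = \left(0 - 3\right)^{2} \left(-1\right) = \left(-3\right)^{2} \left(-1\right) = 9 \left(-1\right) = -9$)
$H = 1170$ ($H = \left(-26\right) 5 \left(-9\right) = \left(-130\right) \left(-9\right) = 1170$)
$\frac{H}{18591} = \frac{1170}{18591} = 1170 \cdot \frac{1}{18591} = \frac{390}{6197}$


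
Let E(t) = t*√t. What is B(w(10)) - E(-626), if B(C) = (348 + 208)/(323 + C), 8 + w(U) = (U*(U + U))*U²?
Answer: 556/20315 + 626*I*√626 ≈ 0.027369 + 15663.0*I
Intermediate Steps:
w(U) = -8 + 2*U⁴ (w(U) = -8 + (U*(U + U))*U² = -8 + (U*(2*U))*U² = -8 + (2*U²)*U² = -8 + 2*U⁴)
E(t) = t^(3/2)
B(C) = 556/(323 + C)
B(w(10)) - E(-626) = 556/(323 + (-8 + 2*10⁴)) - (-626)^(3/2) = 556/(323 + (-8 + 2*10000)) - (-626)*I*√626 = 556/(323 + (-8 + 20000)) + 626*I*√626 = 556/(323 + 19992) + 626*I*√626 = 556/20315 + 626*I*√626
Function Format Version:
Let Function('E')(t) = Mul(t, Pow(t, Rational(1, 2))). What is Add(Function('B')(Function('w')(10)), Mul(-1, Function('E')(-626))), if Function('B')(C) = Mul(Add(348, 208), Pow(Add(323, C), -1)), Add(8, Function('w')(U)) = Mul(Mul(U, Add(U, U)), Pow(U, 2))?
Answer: Add(Rational(556, 20315), Mul(626, I, Pow(626, Rational(1, 2)))) ≈ Add(0.027369, Mul(15663., I))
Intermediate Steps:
Function('w')(U) = Add(-8, Mul(2, Pow(U, 4))) (Function('w')(U) = Add(-8, Mul(Mul(U, Add(U, U)), Pow(U, 2))) = Add(-8, Mul(Mul(U, Mul(2, U)), Pow(U, 2))) = Add(-8, Mul(Mul(2, Pow(U, 2)), Pow(U, 2))) = Add(-8, Mul(2, Pow(U, 4))))
Function('E')(t) = Pow(t, Rational(3, 2))
Function('B')(C) = Mul(556, Pow(Add(323, C), -1))
Add(Function('B')(Function('w')(10)), Mul(-1, Function('E')(-626))) = Add(Mul(556, Pow(Add(323, Add(-8, Mul(2, Pow(10, 4)))), -1)), Mul(-1, Pow(-626, Rational(3, 2)))) = Add(Mul(556, Pow(Add(323, Add(-8, Mul(2, 10000))), -1)), Mul(-1, Mul(-626, I, Pow(626, Rational(1, 2))))) = Add(Mul(556, Pow(Add(323, Add(-8, 20000)), -1)), Mul(626, I, Pow(626, Rational(1, 2)))) = Add(Mul(556, Pow(Add(323, 19992), -1)), Mul(626, I, Pow(626, Rational(1, 2)))) = Add(Mul(556, Pow(20315, -1)), Mul(626, I, Pow(626, Rational(1, 2)))) = Add(Mul(556, Rational(1, 20315)), Mul(626, I, Pow(626, Rational(1, 2)))) = Add(Rational(556, 20315), Mul(626, I, Pow(626, Rational(1, 2))))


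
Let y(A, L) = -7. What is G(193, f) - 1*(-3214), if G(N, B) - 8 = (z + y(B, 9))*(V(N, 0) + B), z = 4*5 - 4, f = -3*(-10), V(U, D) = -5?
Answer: 3447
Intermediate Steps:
f = 30
z = 16 (z = 20 - 4 = 16)
G(N, B) = -37 + 9*B (G(N, B) = 8 + (16 - 7)*(-5 + B) = 8 + 9*(-5 + B) = 8 + (-45 + 9*B) = -37 + 9*B)
G(193, f) - 1*(-3214) = (-37 + 9*30) - 1*(-3214) = (-37 + 270) + 3214 = 233 + 3214 = 3447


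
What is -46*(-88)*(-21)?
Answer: -85008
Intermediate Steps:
-46*(-88)*(-21) = 4048*(-21) = -85008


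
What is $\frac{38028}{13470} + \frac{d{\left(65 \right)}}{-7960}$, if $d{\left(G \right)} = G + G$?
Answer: $\frac{5015863}{1787020} \approx 2.8068$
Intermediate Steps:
$d{\left(G \right)} = 2 G$
$\frac{38028}{13470} + \frac{d{\left(65 \right)}}{-7960} = \frac{38028}{13470} + \frac{2 \cdot 65}{-7960} = 38028 \cdot \frac{1}{13470} + 130 \left(- \frac{1}{7960}\right) = \frac{6338}{2245} - \frac{13}{796} = \frac{5015863}{1787020}$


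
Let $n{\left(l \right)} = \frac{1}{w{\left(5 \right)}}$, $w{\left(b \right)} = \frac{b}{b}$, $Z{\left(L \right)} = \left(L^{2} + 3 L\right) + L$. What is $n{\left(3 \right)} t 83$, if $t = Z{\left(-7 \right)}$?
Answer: $1743$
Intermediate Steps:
$Z{\left(L \right)} = L^{2} + 4 L$
$w{\left(b \right)} = 1$
$t = 21$ ($t = - 7 \left(4 - 7\right) = \left(-7\right) \left(-3\right) = 21$)
$n{\left(l \right)} = 1$ ($n{\left(l \right)} = 1^{-1} = 1$)
$n{\left(3 \right)} t 83 = 1 \cdot 21 \cdot 83 = 21 \cdot 83 = 1743$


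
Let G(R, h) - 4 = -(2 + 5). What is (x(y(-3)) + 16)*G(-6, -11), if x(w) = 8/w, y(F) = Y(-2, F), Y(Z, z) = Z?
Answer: -36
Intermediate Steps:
G(R, h) = -3 (G(R, h) = 4 - (2 + 5) = 4 - 1*7 = 4 - 7 = -3)
y(F) = -2
(x(y(-3)) + 16)*G(-6, -11) = (8/(-2) + 16)*(-3) = (8*(-1/2) + 16)*(-3) = (-4 + 16)*(-3) = 12*(-3) = -36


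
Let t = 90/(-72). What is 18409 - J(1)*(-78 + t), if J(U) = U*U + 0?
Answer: 73953/4 ≈ 18488.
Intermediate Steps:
J(U) = U**2 (J(U) = U**2 + 0 = U**2)
t = -5/4 (t = 90*(-1/72) = -5/4 ≈ -1.2500)
18409 - J(1)*(-78 + t) = 18409 - 1**2*(-78 - 5/4) = 18409 - (-317)/4 = 18409 - 1*(-317/4) = 18409 + 317/4 = 73953/4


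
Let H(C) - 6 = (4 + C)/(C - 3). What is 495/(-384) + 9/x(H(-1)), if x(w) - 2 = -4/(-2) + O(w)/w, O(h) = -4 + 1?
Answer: 171/128 ≈ 1.3359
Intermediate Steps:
H(C) = 6 + (4 + C)/(-3 + C) (H(C) = 6 + (4 + C)/(C - 3) = 6 + (4 + C)/(-3 + C))
O(h) = -3
x(w) = 4 - 3/w (x(w) = 2 + (-4/(-2) - 3/w) = 2 + (-4*(-½) - 3/w) = 2 + (2 - 3/w) = 4 - 3/w)
495/(-384) + 9/x(H(-1)) = 495/(-384) + 9/(4 - 3*(-3 - 1)/(7*(-2 - 1))) = 495*(-1/384) + 9/(4 - 3/(7*(-3)/(-4))) = -165/128 + 9/(4 - 3/(7*(-¼)*(-3))) = -165/128 + 9/(4 - 3/21/4) = -165/128 + 9/(4 - 3*4/21) = -165/128 + 9/(4 - 4/7) = -165/128 + 9/(24/7) = -165/128 + 9*(7/24) = -165/128 + 21/8 = 171/128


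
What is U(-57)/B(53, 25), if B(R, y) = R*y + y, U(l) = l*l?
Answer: 361/150 ≈ 2.4067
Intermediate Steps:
U(l) = l²
B(R, y) = y + R*y
U(-57)/B(53, 25) = (-57)²/((25*(1 + 53))) = 3249/((25*54)) = 3249/1350 = 3249*(1/1350) = 361/150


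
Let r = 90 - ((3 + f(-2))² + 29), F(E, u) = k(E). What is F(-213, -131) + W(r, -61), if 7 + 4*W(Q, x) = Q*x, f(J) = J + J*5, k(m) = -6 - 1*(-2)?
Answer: 1197/4 ≈ 299.25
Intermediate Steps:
k(m) = -4 (k(m) = -6 + 2 = -4)
f(J) = 6*J (f(J) = J + 5*J = 6*J)
F(E, u) = -4
r = -20 (r = 90 - ((3 + 6*(-2))² + 29) = 90 - ((3 - 12)² + 29) = 90 - ((-9)² + 29) = 90 - (81 + 29) = 90 - 1*110 = 90 - 110 = -20)
W(Q, x) = -7/4 + Q*x/4 (W(Q, x) = -7/4 + (Q*x)/4 = -7/4 + Q*x/4)
F(-213, -131) + W(r, -61) = -4 + (-7/4 + (¼)*(-20)*(-61)) = -4 + (-7/4 + 305) = -4 + 1213/4 = 1197/4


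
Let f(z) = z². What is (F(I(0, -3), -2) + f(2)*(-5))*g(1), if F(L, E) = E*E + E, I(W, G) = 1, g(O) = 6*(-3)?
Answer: 324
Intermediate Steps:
g(O) = -18
F(L, E) = E + E² (F(L, E) = E² + E = E + E²)
(F(I(0, -3), -2) + f(2)*(-5))*g(1) = (-2*(1 - 2) + 2²*(-5))*(-18) = (-2*(-1) + 4*(-5))*(-18) = (2 - 20)*(-18) = -18*(-18) = 324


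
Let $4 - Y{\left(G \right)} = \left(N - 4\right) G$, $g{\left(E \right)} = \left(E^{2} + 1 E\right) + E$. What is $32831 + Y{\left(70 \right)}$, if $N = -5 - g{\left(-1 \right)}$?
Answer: $33395$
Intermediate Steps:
$g{\left(E \right)} = E^{2} + 2 E$ ($g{\left(E \right)} = \left(E^{2} + E\right) + E = \left(E + E^{2}\right) + E = E^{2} + 2 E$)
$N = -4$ ($N = -5 - - (2 - 1) = -5 - \left(-1\right) 1 = -5 - -1 = -5 + 1 = -4$)
$Y{\left(G \right)} = 4 + 8 G$ ($Y{\left(G \right)} = 4 - \left(-4 - 4\right) G = 4 - - 8 G = 4 + 8 G$)
$32831 + Y{\left(70 \right)} = 32831 + \left(4 + 8 \cdot 70\right) = 32831 + \left(4 + 560\right) = 32831 + 564 = 33395$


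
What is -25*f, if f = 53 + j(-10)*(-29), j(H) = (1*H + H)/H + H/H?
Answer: 850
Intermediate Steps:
j(H) = 3 (j(H) = (H + H)/H + 1 = (2*H)/H + 1 = 2 + 1 = 3)
f = -34 (f = 53 + 3*(-29) = 53 - 87 = -34)
-25*f = -25*(-34) = 850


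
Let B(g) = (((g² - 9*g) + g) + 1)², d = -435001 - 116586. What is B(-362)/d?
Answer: -17940191481/551587 ≈ -32525.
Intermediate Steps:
d = -551587
B(g) = (1 + g² - 8*g)² (B(g) = ((g² - 8*g) + 1)² = (1 + g² - 8*g)²)
B(-362)/d = (1 + (-362)² - 8*(-362))²/(-551587) = (1 + 131044 + 2896)²*(-1/551587) = 133941²*(-1/551587) = 17940191481*(-1/551587) = -17940191481/551587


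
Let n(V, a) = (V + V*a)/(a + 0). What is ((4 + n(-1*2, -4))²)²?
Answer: 625/16 ≈ 39.063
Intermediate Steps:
n(V, a) = (V + V*a)/a
((4 + n(-1*2, -4))²)² = ((4 + (-1*2 - 1*2/(-4)))²)² = ((4 + (-2 - 2*(-¼)))²)² = ((4 + (-2 + ½))²)² = ((4 - 3/2)²)² = ((5/2)²)² = (25/4)² = 625/16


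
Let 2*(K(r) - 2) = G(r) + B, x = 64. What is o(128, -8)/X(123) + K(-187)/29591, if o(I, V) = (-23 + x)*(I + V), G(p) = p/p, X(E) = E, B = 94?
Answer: 2367379/59182 ≈ 40.002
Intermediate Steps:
G(p) = 1
K(r) = 99/2 (K(r) = 2 + (1 + 94)/2 = 2 + (½)*95 = 2 + 95/2 = 99/2)
o(I, V) = 41*I + 41*V (o(I, V) = (-23 + 64)*(I + V) = 41*(I + V) = 41*I + 41*V)
o(128, -8)/X(123) + K(-187)/29591 = (41*128 + 41*(-8))/123 + (99/2)/29591 = (5248 - 328)*(1/123) + (99/2)*(1/29591) = 4920*(1/123) + 99/59182 = 40 + 99/59182 = 2367379/59182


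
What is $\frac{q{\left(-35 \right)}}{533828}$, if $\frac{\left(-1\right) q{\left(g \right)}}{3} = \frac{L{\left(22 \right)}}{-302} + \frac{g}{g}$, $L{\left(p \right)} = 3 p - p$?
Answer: $- \frac{387}{80608028} \approx -4.801 \cdot 10^{-6}$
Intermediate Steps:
$L{\left(p \right)} = 2 p$
$q{\left(g \right)} = - \frac{387}{151}$ ($q{\left(g \right)} = - 3 \left(\frac{2 \cdot 22}{-302} + \frac{g}{g}\right) = - 3 \left(44 \left(- \frac{1}{302}\right) + 1\right) = - 3 \left(- \frac{22}{151} + 1\right) = \left(-3\right) \frac{129}{151} = - \frac{387}{151}$)
$\frac{q{\left(-35 \right)}}{533828} = - \frac{387}{151 \cdot 533828} = \left(- \frac{387}{151}\right) \frac{1}{533828} = - \frac{387}{80608028}$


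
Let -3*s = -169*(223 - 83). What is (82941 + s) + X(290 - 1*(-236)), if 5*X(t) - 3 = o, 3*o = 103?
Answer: 1362527/15 ≈ 90835.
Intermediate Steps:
o = 103/3 (o = (1/3)*103 = 103/3 ≈ 34.333)
X(t) = 112/15 (X(t) = 3/5 + (1/5)*(103/3) = 3/5 + 103/15 = 112/15)
s = 23660/3 (s = -(-169)*(223 - 83)/3 = -(-169)*140/3 = -1/3*(-23660) = 23660/3 ≈ 7886.7)
(82941 + s) + X(290 - 1*(-236)) = (82941 + 23660/3) + 112/15 = 272483/3 + 112/15 = 1362527/15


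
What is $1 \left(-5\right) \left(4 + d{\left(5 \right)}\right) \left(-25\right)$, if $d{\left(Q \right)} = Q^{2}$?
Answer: $3625$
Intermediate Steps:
$1 \left(-5\right) \left(4 + d{\left(5 \right)}\right) \left(-25\right) = 1 \left(-5\right) \left(4 + 5^{2}\right) \left(-25\right) = - 5 \left(4 + 25\right) \left(-25\right) = \left(-5\right) 29 \left(-25\right) = \left(-145\right) \left(-25\right) = 3625$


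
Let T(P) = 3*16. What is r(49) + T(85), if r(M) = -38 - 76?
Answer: -66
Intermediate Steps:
T(P) = 48
r(M) = -114
r(49) + T(85) = -114 + 48 = -66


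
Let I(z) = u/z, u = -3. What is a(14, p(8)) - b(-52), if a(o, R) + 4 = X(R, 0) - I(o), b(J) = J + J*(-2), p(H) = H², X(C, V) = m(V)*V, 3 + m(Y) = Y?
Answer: -781/14 ≈ -55.786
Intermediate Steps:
m(Y) = -3 + Y
X(C, V) = V*(-3 + V) (X(C, V) = (-3 + V)*V = V*(-3 + V))
I(z) = -3/z
b(J) = -J (b(J) = J - 2*J = -J)
a(o, R) = -4 + 3/o (a(o, R) = -4 + (0*(-3 + 0) - (-3)/o) = -4 + (0*(-3) + 3/o) = -4 + (0 + 3/o) = -4 + 3/o)
a(14, p(8)) - b(-52) = (-4 + 3/14) - (-1)*(-52) = (-4 + 3*(1/14)) - 1*52 = (-4 + 3/14) - 52 = -53/14 - 52 = -781/14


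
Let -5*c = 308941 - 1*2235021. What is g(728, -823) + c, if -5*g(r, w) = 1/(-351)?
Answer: 676054081/1755 ≈ 3.8522e+5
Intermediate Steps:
g(r, w) = 1/1755 (g(r, w) = -⅕/(-351) = -⅕*(-1/351) = 1/1755)
c = 385216 (c = -(308941 - 1*2235021)/5 = -(308941 - 2235021)/5 = -⅕*(-1926080) = 385216)
g(728, -823) + c = 1/1755 + 385216 = 676054081/1755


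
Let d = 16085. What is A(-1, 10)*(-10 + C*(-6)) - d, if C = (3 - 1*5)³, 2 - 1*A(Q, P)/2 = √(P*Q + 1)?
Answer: -15933 - 228*I ≈ -15933.0 - 228.0*I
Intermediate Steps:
A(Q, P) = 4 - 2*√(1 + P*Q) (A(Q, P) = 4 - 2*√(P*Q + 1) = 4 - 2*√(1 + P*Q))
C = -8 (C = (3 - 5)³ = (-2)³ = -8)
A(-1, 10)*(-10 + C*(-6)) - d = (4 - 2*√(1 + 10*(-1)))*(-10 - 8*(-6)) - 1*16085 = (4 - 2*√(1 - 10))*(-10 + 48) - 16085 = (4 - 6*I)*38 - 16085 = (152 - 228*I) - 16085 = -15933 - 228*I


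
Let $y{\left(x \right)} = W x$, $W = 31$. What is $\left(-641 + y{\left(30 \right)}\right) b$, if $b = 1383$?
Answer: $399687$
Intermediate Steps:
$y{\left(x \right)} = 31 x$
$\left(-641 + y{\left(30 \right)}\right) b = \left(-641 + 31 \cdot 30\right) 1383 = \left(-641 + 930\right) 1383 = 289 \cdot 1383 = 399687$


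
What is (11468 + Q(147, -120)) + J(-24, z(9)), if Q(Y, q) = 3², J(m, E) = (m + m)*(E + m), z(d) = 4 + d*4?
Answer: 10709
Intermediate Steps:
z(d) = 4 + 4*d
J(m, E) = 2*m*(E + m) (J(m, E) = (2*m)*(E + m) = 2*m*(E + m))
Q(Y, q) = 9
(11468 + Q(147, -120)) + J(-24, z(9)) = (11468 + 9) + 2*(-24)*((4 + 4*9) - 24) = 11477 + 2*(-24)*((4 + 36) - 24) = 11477 + 2*(-24)*(40 - 24) = 11477 + 2*(-24)*16 = 11477 - 768 = 10709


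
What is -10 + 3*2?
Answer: -4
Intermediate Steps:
-10 + 3*2 = -10 + 6 = -4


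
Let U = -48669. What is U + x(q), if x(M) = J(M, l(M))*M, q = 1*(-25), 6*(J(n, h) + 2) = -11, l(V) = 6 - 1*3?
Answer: -291439/6 ≈ -48573.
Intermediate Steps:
l(V) = 3 (l(V) = 6 - 3 = 3)
J(n, h) = -23/6 (J(n, h) = -2 + (⅙)*(-11) = -2 - 11/6 = -23/6)
q = -25
x(M) = -23*M/6
U + x(q) = -48669 - 23/6*(-25) = -48669 + 575/6 = -291439/6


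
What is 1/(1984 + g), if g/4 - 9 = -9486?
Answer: -1/35924 ≈ -2.7837e-5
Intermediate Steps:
g = -37908 (g = 36 + 4*(-9486) = 36 - 37944 = -37908)
1/(1984 + g) = 1/(1984 - 37908) = 1/(-35924) = -1/35924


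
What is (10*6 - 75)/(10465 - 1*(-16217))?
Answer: -5/8894 ≈ -0.00056218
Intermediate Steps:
(10*6 - 75)/(10465 - 1*(-16217)) = (60 - 75)/(10465 + 16217) = -15/26682 = -15*1/26682 = -5/8894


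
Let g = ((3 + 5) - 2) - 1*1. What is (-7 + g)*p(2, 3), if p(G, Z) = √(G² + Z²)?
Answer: -2*√13 ≈ -7.2111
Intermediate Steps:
g = 5 (g = (8 - 2) - 1 = 6 - 1 = 5)
(-7 + g)*p(2, 3) = (-7 + 5)*√(2² + 3²) = -2*√(4 + 9) = -2*√13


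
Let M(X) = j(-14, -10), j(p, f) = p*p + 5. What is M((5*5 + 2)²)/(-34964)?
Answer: -201/34964 ≈ -0.0057488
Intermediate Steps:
j(p, f) = 5 + p² (j(p, f) = p² + 5 = 5 + p²)
M(X) = 201 (M(X) = 5 + (-14)² = 5 + 196 = 201)
M((5*5 + 2)²)/(-34964) = 201/(-34964) = 201*(-1/34964) = -201/34964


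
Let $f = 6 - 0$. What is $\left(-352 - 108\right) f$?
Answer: $-2760$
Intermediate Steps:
$f = 6$ ($f = 6 + 0 = 6$)
$\left(-352 - 108\right) f = \left(-352 - 108\right) 6 = \left(-460\right) 6 = -2760$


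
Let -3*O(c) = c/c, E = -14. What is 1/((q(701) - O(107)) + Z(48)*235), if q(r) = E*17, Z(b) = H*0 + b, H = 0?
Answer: 3/33127 ≈ 9.0561e-5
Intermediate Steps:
Z(b) = b (Z(b) = 0*0 + b = 0 + b = b)
q(r) = -238 (q(r) = -14*17 = -238)
O(c) = -⅓ (O(c) = -c/(3*c) = -⅓*1 = -⅓)
1/((q(701) - O(107)) + Z(48)*235) = 1/((-238 - 1*(-⅓)) + 48*235) = 1/((-238 + ⅓) + 11280) = 1/(-713/3 + 11280) = 1/(33127/3) = 3/33127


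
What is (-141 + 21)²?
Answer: 14400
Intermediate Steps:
(-141 + 21)² = (-120)² = 14400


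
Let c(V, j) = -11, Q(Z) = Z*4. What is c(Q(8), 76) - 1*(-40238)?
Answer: 40227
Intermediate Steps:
Q(Z) = 4*Z
c(Q(8), 76) - 1*(-40238) = -11 - 1*(-40238) = -11 + 40238 = 40227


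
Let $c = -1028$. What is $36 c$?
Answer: $-37008$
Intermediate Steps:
$36 c = 36 \left(-1028\right) = -37008$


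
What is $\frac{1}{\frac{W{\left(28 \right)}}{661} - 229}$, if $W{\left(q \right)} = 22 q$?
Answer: $- \frac{661}{150753} \approx -0.0043847$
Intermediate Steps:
$\frac{1}{\frac{W{\left(28 \right)}}{661} - 229} = \frac{1}{\frac{22 \cdot 28}{661} - 229} = \frac{1}{616 \cdot \frac{1}{661} - 229} = \frac{1}{\frac{616}{661} - 229} = \frac{1}{- \frac{150753}{661}} = - \frac{661}{150753}$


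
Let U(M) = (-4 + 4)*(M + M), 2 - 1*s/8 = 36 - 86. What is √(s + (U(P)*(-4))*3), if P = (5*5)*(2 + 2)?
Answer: 4*√26 ≈ 20.396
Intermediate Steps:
P = 100 (P = 25*4 = 100)
s = 416 (s = 16 - 8*(36 - 86) = 16 - 8*(-50) = 16 + 400 = 416)
U(M) = 0 (U(M) = 0*(2*M) = 0)
√(s + (U(P)*(-4))*3) = √(416 + (0*(-4))*3) = √(416 + 0*3) = √(416 + 0) = √416 = 4*√26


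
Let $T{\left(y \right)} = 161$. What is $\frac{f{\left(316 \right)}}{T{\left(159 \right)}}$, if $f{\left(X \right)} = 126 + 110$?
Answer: $\frac{236}{161} \approx 1.4658$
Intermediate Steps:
$f{\left(X \right)} = 236$
$\frac{f{\left(316 \right)}}{T{\left(159 \right)}} = \frac{236}{161}$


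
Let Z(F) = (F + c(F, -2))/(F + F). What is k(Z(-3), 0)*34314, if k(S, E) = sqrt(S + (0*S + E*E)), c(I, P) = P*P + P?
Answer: 5719*sqrt(6) ≈ 14009.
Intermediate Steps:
c(I, P) = P + P**2 (c(I, P) = P**2 + P = P + P**2)
Z(F) = (2 + F)/(2*F) (Z(F) = (F - 2*(1 - 2))/(F + F) = (F - 2*(-1))/((2*F)) = (F + 2)*(1/(2*F)) = (2 + F)*(1/(2*F)) = (2 + F)/(2*F))
k(S, E) = sqrt(S + E**2) (k(S, E) = sqrt(S + (0 + E**2)) = sqrt(S + E**2))
k(Z(-3), 0)*34314 = sqrt((1/2)*(2 - 3)/(-3) + 0**2)*34314 = sqrt((1/2)*(-1/3)*(-1) + 0)*34314 = sqrt(1/6 + 0)*34314 = sqrt(1/6)*34314 = (sqrt(6)/6)*34314 = 5719*sqrt(6)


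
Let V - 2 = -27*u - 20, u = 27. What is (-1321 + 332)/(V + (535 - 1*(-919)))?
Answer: -989/707 ≈ -1.3989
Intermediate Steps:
V = -747 (V = 2 + (-27*27 - 20) = 2 + (-729 - 20) = 2 - 749 = -747)
(-1321 + 332)/(V + (535 - 1*(-919))) = (-1321 + 332)/(-747 + (535 - 1*(-919))) = -989/(-747 + (535 + 919)) = -989/(-747 + 1454) = -989/707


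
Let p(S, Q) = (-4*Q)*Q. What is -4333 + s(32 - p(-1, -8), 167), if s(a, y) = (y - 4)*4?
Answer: -3681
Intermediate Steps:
p(S, Q) = -4*Q²
s(a, y) = -16 + 4*y (s(a, y) = (-4 + y)*4 = -16 + 4*y)
-4333 + s(32 - p(-1, -8), 167) = -4333 + (-16 + 4*167) = -4333 + (-16 + 668) = -4333 + 652 = -3681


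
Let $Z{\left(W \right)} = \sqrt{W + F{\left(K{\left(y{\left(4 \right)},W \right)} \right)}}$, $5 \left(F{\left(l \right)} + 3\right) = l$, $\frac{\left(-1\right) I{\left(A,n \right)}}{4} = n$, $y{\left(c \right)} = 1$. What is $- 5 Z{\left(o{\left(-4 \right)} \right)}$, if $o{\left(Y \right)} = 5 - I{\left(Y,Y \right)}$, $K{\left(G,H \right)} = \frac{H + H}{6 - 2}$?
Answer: $- \frac{i \sqrt{1510}}{2} \approx - 19.429 i$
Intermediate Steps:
$I{\left(A,n \right)} = - 4 n$
$K{\left(G,H \right)} = \frac{H}{2}$ ($K{\left(G,H \right)} = \frac{2 H}{4} = 2 H \frac{1}{4} = \frac{H}{2}$)
$F{\left(l \right)} = -3 + \frac{l}{5}$
$o{\left(Y \right)} = 5 + 4 Y$ ($o{\left(Y \right)} = 5 - - 4 Y = 5 + 4 Y$)
$Z{\left(W \right)} = \sqrt{-3 + \frac{11 W}{10}}$ ($Z{\left(W \right)} = \sqrt{W + \left(-3 + \frac{\frac{1}{2} W}{5}\right)} = \sqrt{W + \left(-3 + \frac{W}{10}\right)} = \sqrt{-3 + \frac{11 W}{10}}$)
$- 5 Z{\left(o{\left(-4 \right)} \right)} = - 5 \frac{\sqrt{-300 + 110 \left(5 + 4 \left(-4\right)\right)}}{10} = - 5 \frac{\sqrt{-300 + 110 \left(5 - 16\right)}}{10} = - 5 \frac{\sqrt{-300 + 110 \left(-11\right)}}{10} = - 5 \frac{\sqrt{-300 - 1210}}{10} = - 5 \frac{\sqrt{-1510}}{10} = - 5 \frac{i \sqrt{1510}}{10} = - \frac{i \sqrt{1510}}{2}$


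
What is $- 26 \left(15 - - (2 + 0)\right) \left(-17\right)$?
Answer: $7514$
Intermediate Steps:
$- 26 \left(15 - - (2 + 0)\right) \left(-17\right) = - 26 \left(15 - \left(-1\right) 2\right) \left(-17\right) = - 26 \left(15 - -2\right) \left(-17\right) = - 26 \left(15 + 2\right) \left(-17\right) = \left(-26\right) 17 \left(-17\right) = \left(-442\right) \left(-17\right) = 7514$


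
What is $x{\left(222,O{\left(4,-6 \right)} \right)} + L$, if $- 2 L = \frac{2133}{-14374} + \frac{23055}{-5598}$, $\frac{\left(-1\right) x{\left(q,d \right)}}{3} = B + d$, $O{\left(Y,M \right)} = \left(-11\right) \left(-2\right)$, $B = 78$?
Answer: $- \frac{1997335754}{6705471} \approx -297.87$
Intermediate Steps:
$O{\left(Y,M \right)} = 22$
$x{\left(q,d \right)} = -234 - 3 d$ ($x{\left(q,d \right)} = - 3 \left(78 + d\right) = -234 - 3 d$)
$L = \frac{14305546}{6705471}$ ($L = - \frac{\frac{2133}{-14374} + \frac{23055}{-5598}}{2} = - \frac{2133 \left(- \frac{1}{14374}\right) + 23055 \left(- \frac{1}{5598}\right)}{2} = - \frac{- \frac{2133}{14374} - \frac{7685}{1866}}{2} = \left(- \frac{1}{2}\right) \left(- \frac{28611092}{6705471}\right) = \frac{14305546}{6705471} \approx 2.1334$)
$x{\left(222,O{\left(4,-6 \right)} \right)} + L = \left(-234 - 66\right) + \frac{14305546}{6705471} = -300 + \frac{14305546}{6705471} = - \frac{1997335754}{6705471}$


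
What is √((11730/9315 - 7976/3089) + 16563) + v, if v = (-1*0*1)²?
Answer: √12800447448321/27801 ≈ 128.69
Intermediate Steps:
v = 0 (v = (0*1)² = 0² = 0)
√((11730/9315 - 7976/3089) + 16563) + v = √((11730/9315 - 7976/3089) + 16563) + 0 = √((11730*(1/9315) - 7976*1/3089) + 16563) + 0 = √((34/27 - 7976/3089) + 16563) + 0 = √(-110326/83403 + 16563) + 0 = √(1381293563/83403) + 0 = √12800447448321/27801 + 0 = √12800447448321/27801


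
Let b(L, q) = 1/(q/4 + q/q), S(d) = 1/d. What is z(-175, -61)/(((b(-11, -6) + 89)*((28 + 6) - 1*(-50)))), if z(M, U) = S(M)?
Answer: -1/1278900 ≈ -7.8192e-7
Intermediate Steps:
S(d) = 1/d
z(M, U) = 1/M
b(L, q) = 1/(1 + q/4) (b(L, q) = 1/(q*(¼) + 1) = 1/(q/4 + 1) = 1/(1 + q/4))
z(-175, -61)/(((b(-11, -6) + 89)*((28 + 6) - 1*(-50)))) = 1/((-175)*(((4/(4 - 6) + 89)*((28 + 6) - 1*(-50))))) = -1/((34 + 50)*(4/(-2) + 89))/175 = -1/(84*(4*(-½) + 89))/175 = -1/(84*(-2 + 89))/175 = -1/(175*(87*84)) = -1/175/7308 = -1/175*1/7308 = -1/1278900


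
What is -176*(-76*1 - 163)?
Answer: 42064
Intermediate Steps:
-176*(-76*1 - 163) = -176*(-76 - 163) = -176*(-239) = 42064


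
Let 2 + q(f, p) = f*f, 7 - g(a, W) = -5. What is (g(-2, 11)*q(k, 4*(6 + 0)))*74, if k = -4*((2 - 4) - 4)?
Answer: 509712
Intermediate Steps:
g(a, W) = 12 (g(a, W) = 7 - 1*(-5) = 7 + 5 = 12)
k = 24 (k = -4*(-2 - 4) = -4*(-6) = 24)
q(f, p) = -2 + f² (q(f, p) = -2 + f*f = -2 + f²)
(g(-2, 11)*q(k, 4*(6 + 0)))*74 = (12*(-2 + 24²))*74 = (12*(-2 + 576))*74 = (12*574)*74 = 6888*74 = 509712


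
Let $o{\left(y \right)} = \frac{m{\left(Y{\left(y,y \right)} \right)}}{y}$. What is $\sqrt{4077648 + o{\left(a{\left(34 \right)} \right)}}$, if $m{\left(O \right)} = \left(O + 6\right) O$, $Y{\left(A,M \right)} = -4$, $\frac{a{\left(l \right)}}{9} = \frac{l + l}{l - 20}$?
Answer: $\frac{2 \sqrt{2651490493}}{51} \approx 2019.3$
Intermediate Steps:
$a{\left(l \right)} = \frac{18 l}{-20 + l}$ ($a{\left(l \right)} = 9 \frac{l + l}{l - 20} = 9 \frac{2 l}{-20 + l} = \frac{18 l}{-20 + l}$)
$m{\left(O \right)} = O \left(6 + O\right)$ ($m{\left(O \right)} = \left(6 + O\right) O = O \left(6 + O\right)$)
$o{\left(y \right)} = - \frac{8}{y}$ ($o{\left(y \right)} = \frac{\left(-4\right) \left(6 - 4\right)}{y} = \frac{\left(-4\right) 2}{y} = - \frac{8}{y}$)
$\sqrt{4077648 + o{\left(a{\left(34 \right)} \right)}} = \sqrt{4077648 - \frac{8}{18 \cdot 34 \frac{1}{-20 + 34}}} = \sqrt{4077648 - \frac{8}{18 \cdot 34 \cdot \frac{1}{14}}} = \sqrt{4077648 - \frac{8}{\frac{306}{7}}} = \sqrt{4077648 - \frac{28}{153}} = \sqrt{\frac{623880116}{153}} = \frac{2 \sqrt{2651490493}}{51}$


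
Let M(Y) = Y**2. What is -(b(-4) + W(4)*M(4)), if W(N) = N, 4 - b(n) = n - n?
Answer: -68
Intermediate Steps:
b(n) = 4 (b(n) = 4 - (n - n) = 4 - 1*0 = 4 + 0 = 4)
-(b(-4) + W(4)*M(4)) = -(4 + 4*4**2) = -(4 + 4*16) = -(4 + 64) = -1*68 = -68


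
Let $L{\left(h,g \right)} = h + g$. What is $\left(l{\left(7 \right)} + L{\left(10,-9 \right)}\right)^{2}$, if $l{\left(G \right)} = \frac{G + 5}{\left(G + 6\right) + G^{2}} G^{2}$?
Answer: $\frac{105625}{961} \approx 109.91$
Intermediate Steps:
$L{\left(h,g \right)} = g + h$
$l{\left(G \right)} = \frac{G^{2} \left(5 + G\right)}{6 + G + G^{2}}$ ($l{\left(G \right)} = \frac{5 + G}{\left(6 + G\right) + G^{2}} G^{2} = \frac{5 + G}{6 + G + G^{2}} G^{2} = \frac{G^{2} \left(5 + G\right)}{6 + G + G^{2}}$)
$\left(l{\left(7 \right)} + L{\left(10,-9 \right)}\right)^{2} = \left(\frac{7^{2} \left(5 + 7\right)}{6 + 7 + 7^{2}} + \left(-9 + 10\right)\right)^{2} = \left(49 \frac{1}{6 + 7 + 49} \cdot 12 + 1\right)^{2} = \left(49 \cdot \frac{1}{62} \cdot 12 + 1\right)^{2} = \left(\frac{294}{31} + 1\right)^{2} = \left(\frac{325}{31}\right)^{2} = \frac{105625}{961}$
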